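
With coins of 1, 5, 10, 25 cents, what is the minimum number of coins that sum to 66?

5

Use the largest denomination that fits, subtract, and repeat.
66 − 2×25→16 − 1×10→6 − 1×5→1 − 1×1→0
Total coins = 2 + 1 + 1 + 1 = 5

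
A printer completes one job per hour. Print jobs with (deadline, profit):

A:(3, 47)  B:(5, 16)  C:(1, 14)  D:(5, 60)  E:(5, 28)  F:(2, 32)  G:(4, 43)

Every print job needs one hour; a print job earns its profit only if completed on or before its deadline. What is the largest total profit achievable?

210

Profit order: D=60 A=47 G=43 F=32 E=28 B=16 C=14
Assign: D→slot 5, A→slot 3, G→slot 4, F→slot 2, E→slot 1, B skipped, C skipped.
Slots: [1:E] [2:F] [3:A] [4:G] [5:D]
Profit = 28 + 32 + 47 + 43 + 60 = 210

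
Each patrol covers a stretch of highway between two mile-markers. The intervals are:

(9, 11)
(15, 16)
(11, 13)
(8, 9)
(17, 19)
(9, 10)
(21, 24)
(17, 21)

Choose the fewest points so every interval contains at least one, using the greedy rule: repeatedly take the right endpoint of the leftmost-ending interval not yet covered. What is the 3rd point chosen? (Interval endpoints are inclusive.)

16

Sort by right endpoint; whenever an interval is uncovered, place a point at its right end.
By right end: [8,9]  [9,10]  [9,11]  [11,13]  [15,16]  [17,19]  [17,21]  [21,24]
[8,9] uncovered → point at 9; [11,13] uncovered → point at 13; [15,16] uncovered → point at 16; [17,19] uncovered → point at 19; [21,24] uncovered → point at 24.
Points: 9, 13, 16, 19, 24 (5 total).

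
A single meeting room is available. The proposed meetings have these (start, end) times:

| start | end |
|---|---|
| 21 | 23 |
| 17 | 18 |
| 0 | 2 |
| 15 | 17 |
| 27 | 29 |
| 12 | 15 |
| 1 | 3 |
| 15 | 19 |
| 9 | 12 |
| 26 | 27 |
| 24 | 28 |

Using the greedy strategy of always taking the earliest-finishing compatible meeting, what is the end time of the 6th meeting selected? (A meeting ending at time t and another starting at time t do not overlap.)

23

By end time: (0,2), (1,3), (9,12), (12,15), (15,17), (17,18), (15,19), (21,23), (26,27), (24,28), (27,29).
Pick (0,2); next start ≥ 2 → (9,12); next start ≥ 12 → (12,15); next start ≥ 15 → (15,17); next start ≥ 17 → (17,18); next start ≥ 18 → (21,23); next start ≥ 23 → (26,27); next start ≥ 27 → (27,29).
Selected: (0,2) (9,12) (12,15) (15,17) (17,18) (21,23) (26,27) (27,29)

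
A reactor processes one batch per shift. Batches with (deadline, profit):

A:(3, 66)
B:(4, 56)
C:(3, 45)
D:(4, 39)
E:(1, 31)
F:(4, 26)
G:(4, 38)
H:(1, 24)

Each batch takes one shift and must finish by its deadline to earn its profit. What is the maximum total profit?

206

Sort by profit descending; place each in the latest free slot ≤ its deadline.
By profit: A(d3,66), B(d4,56), C(d3,45), D(d4,39), G(d4,38), E(d1,31), F(d4,26), H(d1,24)
A→slot 3; B→slot 4; C→slot 2; D→slot 1; G skipped; E skipped; F skipped; H skipped.
Profit = 39 + 45 + 66 + 56 = 206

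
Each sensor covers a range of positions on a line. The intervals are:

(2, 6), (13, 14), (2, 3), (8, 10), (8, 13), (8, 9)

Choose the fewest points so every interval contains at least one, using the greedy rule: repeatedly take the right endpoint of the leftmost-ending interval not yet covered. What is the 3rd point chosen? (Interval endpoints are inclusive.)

14

Process intervals by earliest right end; each time one isn't hit yet, stab at its right endpoint.
By right end: [2,3]  [2,6]  [8,9]  [8,10]  [8,13]  [13,14]
[2,3] uncovered → point at 3; [8,9] uncovered → point at 9; [13,14] uncovered → point at 14.
Points: 3, 9, 14 (3 total).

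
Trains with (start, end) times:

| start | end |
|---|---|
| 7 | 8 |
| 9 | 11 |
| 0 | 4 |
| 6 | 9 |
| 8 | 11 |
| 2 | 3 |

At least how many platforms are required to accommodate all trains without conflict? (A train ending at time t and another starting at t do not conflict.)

Events (time:±→running): 0:+→1 2:+→2 … peak 2.

2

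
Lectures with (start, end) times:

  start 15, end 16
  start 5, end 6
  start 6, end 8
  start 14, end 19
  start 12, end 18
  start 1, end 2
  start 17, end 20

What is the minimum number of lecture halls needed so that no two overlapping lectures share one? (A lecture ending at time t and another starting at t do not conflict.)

Events (time:±→running): 1:+→1 2:-→0 5:+→1 6:-→0 6:+→1 8:-→0 12:+→1 14:+→2 15:+→3 … peak 3.

3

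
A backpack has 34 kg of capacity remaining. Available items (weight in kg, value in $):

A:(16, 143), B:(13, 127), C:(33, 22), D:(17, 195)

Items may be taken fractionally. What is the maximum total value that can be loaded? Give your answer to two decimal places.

357.75

Greedy by value/weight ratio, highest first.
Ratios (sorted): D 11.47, B 9.77, A 8.94, C 0.67
take D (17 @ 195); take B (13 @ 127); take 4/16 of A → 35.75. Capacity used 34/34.
Total value = 357.75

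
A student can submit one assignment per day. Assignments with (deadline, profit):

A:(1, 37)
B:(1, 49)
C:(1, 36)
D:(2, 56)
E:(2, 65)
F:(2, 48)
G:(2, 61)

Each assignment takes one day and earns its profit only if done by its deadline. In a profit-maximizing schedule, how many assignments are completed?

Profit order: E=65 G=61 D=56 B=49 F=48 A=37 C=36
Assign: E→slot 2, G→slot 1, D skipped, B skipped, F skipped, A skipped, C skipped.
Slots: [1:G] [2:E]
2 of 7 scheduled.

2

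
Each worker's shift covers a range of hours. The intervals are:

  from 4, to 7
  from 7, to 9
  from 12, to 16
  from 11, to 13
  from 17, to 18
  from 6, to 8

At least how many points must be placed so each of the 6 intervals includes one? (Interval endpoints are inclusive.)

3

Process intervals by earliest right end; each time one isn't hit yet, stab at its right endpoint.
By right end: [4,7]  [6,8]  [7,9]  [11,13]  [12,16]  [17,18]
[4,7] uncovered → point at 7; [11,13] uncovered → point at 13; [17,18] uncovered → point at 18.
Points: 7, 13, 18 (3 total).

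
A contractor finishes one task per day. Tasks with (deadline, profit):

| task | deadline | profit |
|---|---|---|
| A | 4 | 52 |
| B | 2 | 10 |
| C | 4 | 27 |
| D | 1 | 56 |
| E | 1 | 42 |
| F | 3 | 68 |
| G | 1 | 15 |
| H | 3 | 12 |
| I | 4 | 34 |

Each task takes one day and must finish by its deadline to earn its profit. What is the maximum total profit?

Profit order: F=68 D=56 A=52 E=42 I=34 C=27 G=15 H=12 B=10
Assign: F→slot 3, D→slot 1, A→slot 4, E skipped, I→slot 2, C skipped, G skipped, H skipped, B skipped.
Slots: [1:D] [2:I] [3:F] [4:A]
Profit = 56 + 34 + 68 + 52 = 210

210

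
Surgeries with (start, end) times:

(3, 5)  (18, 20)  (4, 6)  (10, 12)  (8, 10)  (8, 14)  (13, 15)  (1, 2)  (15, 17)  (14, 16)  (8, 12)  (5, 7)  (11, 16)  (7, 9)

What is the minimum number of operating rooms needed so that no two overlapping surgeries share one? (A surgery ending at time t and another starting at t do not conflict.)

4

starts: [1, 3, 4, 5, 7, 8, 8, 8, 10, 11, 13, 14, 15, 18]
ends:   [2, 5, 6, 7, 9, 10, 12, 12, 14, 15, 16, 16, 17, 20]
s1→1 e2→0 s3→1 s4→2 e5→1 s5→2 e6→1 e7→0 s7→1 s8→2 s8→3 s8→4  — peak 4.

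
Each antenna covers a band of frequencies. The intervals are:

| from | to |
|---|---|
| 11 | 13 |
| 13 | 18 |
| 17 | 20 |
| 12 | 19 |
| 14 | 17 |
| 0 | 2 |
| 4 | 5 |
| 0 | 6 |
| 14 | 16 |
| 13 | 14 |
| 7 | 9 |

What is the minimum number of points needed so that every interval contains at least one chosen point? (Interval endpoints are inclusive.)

6

Sort by right endpoint; whenever an interval is uncovered, place a point at its right end.
Sorted: [0,2] [4,5] [0,6] [7,9] [11,13] [13,14] [14,16] [14,17] [13,18] [12,19] [17,20]
{[0,2]} hit by 2; {[4,5],[0,6]} hit by 5; {[7,9]} hit by 9; {[11,13],[13,14]} hit by 13; {[14,16],[14,17],[13,18],[12,19]} hit by 16; {[17,20]} hit by 20.
Points: 2, 5, 9, 13, 16, 20 (6 total).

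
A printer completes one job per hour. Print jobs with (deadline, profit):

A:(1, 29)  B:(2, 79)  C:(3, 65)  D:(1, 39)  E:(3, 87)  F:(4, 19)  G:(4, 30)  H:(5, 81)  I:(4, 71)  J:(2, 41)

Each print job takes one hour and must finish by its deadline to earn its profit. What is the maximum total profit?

Take jobs in profit order; each goes to the latest open slot no later than its deadline.
By profit: E(d3,87), H(d5,81), B(d2,79), I(d4,71), C(d3,65), J(d2,41), D(d1,39), G(d4,30), A(d1,29), F(d4,19)
E→slot 3; H→slot 5; B→slot 2; I→slot 4; C→slot 1; J skipped; D skipped; G skipped; A skipped; F skipped.
Profit = 65 + 79 + 87 + 71 + 81 = 383

383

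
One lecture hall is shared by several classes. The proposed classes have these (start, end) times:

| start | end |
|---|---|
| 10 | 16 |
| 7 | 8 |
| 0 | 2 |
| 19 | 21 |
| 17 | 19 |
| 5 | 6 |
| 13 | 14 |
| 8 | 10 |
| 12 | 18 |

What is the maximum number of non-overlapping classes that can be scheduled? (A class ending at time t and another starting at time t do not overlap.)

7

By end time: (0,2), (5,6), (7,8), (8,10), (13,14), (10,16), (12,18), (17,19), (19,21).
Pick (0,2); next start ≥ 2 → (5,6); next start ≥ 6 → (7,8); next start ≥ 8 → (8,10); next start ≥ 10 → (13,14); next start ≥ 14 → (17,19); next start ≥ 19 → (19,21).
Selected 7 classes.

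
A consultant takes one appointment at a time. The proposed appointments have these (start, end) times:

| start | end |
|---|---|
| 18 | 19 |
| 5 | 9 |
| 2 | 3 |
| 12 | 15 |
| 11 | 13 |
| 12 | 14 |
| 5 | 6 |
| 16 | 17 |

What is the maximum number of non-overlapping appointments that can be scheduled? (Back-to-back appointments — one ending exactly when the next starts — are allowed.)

5

Greedy by earliest finish: after sorting by end time, pick each interval compatible with the last pick.
Sorted by end: (2,3)  (5,6)  (5,9)  (11,13)  (12,14)  (12,15)  (16,17)  (18,19)
take (2,3); take (5,6); take (11,13); take (16,17); take (18,19).
Selected 5 appointments.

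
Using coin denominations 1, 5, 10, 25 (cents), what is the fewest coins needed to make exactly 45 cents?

Use the largest denomination that fits, subtract, and repeat.
45 − 1×25→20 − 2×10→0
Total coins = 1 + 2 = 3

3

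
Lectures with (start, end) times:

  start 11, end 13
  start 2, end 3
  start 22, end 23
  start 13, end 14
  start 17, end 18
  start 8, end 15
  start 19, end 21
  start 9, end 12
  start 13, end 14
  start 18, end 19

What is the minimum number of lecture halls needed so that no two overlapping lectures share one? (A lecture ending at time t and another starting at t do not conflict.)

Events (time:±→running): 2:+→1 3:-→0 8:+→1 9:+→2 11:+→3 … peak 3.

3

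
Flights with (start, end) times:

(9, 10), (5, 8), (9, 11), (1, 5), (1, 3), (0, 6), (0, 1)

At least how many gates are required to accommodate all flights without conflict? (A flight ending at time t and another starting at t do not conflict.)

3

Events (time:±→running): 0:+→1 0:+→2 1:-→1 1:+→2 1:+→3 … peak 3.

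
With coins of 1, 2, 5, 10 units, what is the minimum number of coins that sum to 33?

5

33 = 3×10 + 1×2 + 1×1
Total coins = 3 + 1 + 1 = 5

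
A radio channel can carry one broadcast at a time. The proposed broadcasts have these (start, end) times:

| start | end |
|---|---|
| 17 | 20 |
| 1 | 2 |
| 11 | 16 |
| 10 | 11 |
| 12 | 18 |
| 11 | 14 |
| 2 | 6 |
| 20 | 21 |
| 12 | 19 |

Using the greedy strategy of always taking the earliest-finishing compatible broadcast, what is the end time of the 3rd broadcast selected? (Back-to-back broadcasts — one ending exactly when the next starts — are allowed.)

11

Order by finish time; keep every interval that doesn't clash with the previous kept one.
By end time: (1,2), (2,6), (10,11), (11,14), (11,16), (12,18), (12,19), (17,20), (20,21).
Pick (1,2); next start ≥ 2 → (2,6); next start ≥ 6 → (10,11); next start ≥ 11 → (11,14); next start ≥ 14 → (17,20); next start ≥ 20 → (20,21).
Selected: (1,2) (2,6) (10,11) (11,14) (17,20) (20,21)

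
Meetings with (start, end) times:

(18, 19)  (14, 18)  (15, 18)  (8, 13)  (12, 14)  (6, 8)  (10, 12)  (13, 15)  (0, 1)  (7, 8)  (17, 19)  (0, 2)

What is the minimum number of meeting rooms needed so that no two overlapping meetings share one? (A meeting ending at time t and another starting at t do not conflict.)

3

starts: [0, 0, 6, 7, 8, 10, 12, 13, 14, 15, 17, 18]
ends:   [1, 2, 8, 8, 12, 13, 14, 15, 18, 18, 19, 19]
s0→1 s0→2 e1→1 e2→0 s6→1 s7→2 e8→1 e8→0 s8→1 s10→2 e12→1 s12→2 e13→1 s13→2 e14→1 s14→2 e15→1 s15→2 s17→3  — peak 3.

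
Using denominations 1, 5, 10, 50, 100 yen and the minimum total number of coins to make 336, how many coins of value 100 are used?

336 − 3×100→36 − 3×10→6 − 1×5→1 − 1×1→0
Count of 100: 3

3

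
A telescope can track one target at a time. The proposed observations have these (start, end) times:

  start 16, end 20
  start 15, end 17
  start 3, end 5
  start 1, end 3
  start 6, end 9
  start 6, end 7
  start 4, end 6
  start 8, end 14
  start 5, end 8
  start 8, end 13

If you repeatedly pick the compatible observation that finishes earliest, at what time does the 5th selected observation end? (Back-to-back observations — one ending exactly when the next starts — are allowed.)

Sorted by end: (1,3)  (3,5)  (4,6)  (6,7)  (5,8)  (6,9)  (8,13)  (8,14)  (15,17)  (16,20)
take (1,3); take (3,5); take (6,7); skip (5,8); take (8,13); take (15,17).
Selected: (1,3) (3,5) (6,7) (8,13) (15,17)

17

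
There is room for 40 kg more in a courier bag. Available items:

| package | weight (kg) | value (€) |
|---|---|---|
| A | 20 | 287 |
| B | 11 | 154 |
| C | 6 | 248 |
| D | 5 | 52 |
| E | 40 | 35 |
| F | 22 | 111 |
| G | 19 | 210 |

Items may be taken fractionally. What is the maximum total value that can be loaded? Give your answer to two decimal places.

Sort by value per unit weight and fill in that order.
Ratios (sorted): C 41.33, A 14.35, B 14.00, G 11.05, D 10.40, F 5.05, E 0.88
take C (6 @ 248); take A (20 @ 287); take B (11 @ 154); take 3/19 of G → 33.16. Capacity used 40/40.
Total value = 722.16

722.16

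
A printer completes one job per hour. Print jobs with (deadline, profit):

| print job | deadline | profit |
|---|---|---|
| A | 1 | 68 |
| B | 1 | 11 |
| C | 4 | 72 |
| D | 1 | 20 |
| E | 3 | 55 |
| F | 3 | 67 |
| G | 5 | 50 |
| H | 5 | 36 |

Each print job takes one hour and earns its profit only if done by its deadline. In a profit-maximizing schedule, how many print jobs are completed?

Sort by profit descending; place each in the latest free slot ≤ its deadline.
Profit order: C=72 A=68 F=67 E=55 G=50 H=36 D=20 B=11
Assign: C→slot 4, A→slot 1, F→slot 3, E→slot 2, G→slot 5, H skipped, D skipped, B skipped.
Slots: [1:A] [2:E] [3:F] [4:C] [5:G]
5 of 8 scheduled.

5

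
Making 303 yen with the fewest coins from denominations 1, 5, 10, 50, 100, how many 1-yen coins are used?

3

Greedy: take as many of the largest coin as possible, then repeat with the remainder.
303 − 3×100→3 − 3×1→0
Count of 1: 3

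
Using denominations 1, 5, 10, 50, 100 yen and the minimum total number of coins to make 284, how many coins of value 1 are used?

Greedy: take as many of the largest coin as possible, then repeat with the remainder.
284 − 2×100→84 − 1×50→34 − 3×10→4 − 4×1→0
Count of 1: 4

4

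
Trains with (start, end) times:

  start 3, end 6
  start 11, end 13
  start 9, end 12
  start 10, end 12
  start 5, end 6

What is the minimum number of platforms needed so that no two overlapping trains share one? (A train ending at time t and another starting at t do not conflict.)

3

Count concurrent intervals with a sweep; the peak is the room count.
Events (time:±→running): 3:+→1 5:+→2 6:-→1 6:-→0 9:+→1 10:+→2 11:+→3 … peak 3.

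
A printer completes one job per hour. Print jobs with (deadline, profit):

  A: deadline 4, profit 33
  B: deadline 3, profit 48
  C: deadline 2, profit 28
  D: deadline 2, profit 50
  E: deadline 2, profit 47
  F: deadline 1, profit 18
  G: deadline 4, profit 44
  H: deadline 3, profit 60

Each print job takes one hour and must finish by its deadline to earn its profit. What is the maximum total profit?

202

Sort by profit descending; place each in the latest free slot ≤ its deadline.
Profit order: H=60 D=50 B=48 E=47 G=44 A=33 C=28 F=18
Assign: H→slot 3, D→slot 2, B→slot 1, E skipped, G→slot 4, A skipped, C skipped, F skipped.
Slots: [1:B] [2:D] [3:H] [4:G]
Profit = 48 + 50 + 60 + 44 = 202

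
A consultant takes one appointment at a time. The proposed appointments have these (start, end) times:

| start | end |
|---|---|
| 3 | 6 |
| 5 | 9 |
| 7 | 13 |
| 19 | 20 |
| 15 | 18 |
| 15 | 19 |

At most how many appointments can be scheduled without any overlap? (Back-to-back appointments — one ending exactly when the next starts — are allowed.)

4

Order by finish time; keep every interval that doesn't clash with the previous kept one.
By end time: (3,6), (5,9), (7,13), (15,18), (15,19), (19,20).
Pick (3,6); next start ≥ 6 → (7,13); next start ≥ 13 → (15,18); next start ≥ 18 → (19,20).
Selected 4 appointments.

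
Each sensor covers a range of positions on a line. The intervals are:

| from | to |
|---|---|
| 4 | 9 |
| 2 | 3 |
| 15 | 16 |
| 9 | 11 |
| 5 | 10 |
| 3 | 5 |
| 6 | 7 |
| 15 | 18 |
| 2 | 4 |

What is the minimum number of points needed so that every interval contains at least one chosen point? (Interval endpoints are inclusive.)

4

Sorted: [2,3] [2,4] [3,5] [6,7] [4,9] [5,10] [9,11] [15,16] [15,18]
{[2,3],[2,4],[3,5]} hit by 3; {[6,7],[4,9],[5,10]} hit by 7; {[9,11]} hit by 11; {[15,16],[15,18]} hit by 16.
Points: 3, 7, 11, 16 (4 total).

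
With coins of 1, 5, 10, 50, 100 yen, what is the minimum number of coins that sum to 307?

6

307 − 3×100→7 − 1×5→2 − 2×1→0
Total coins = 3 + 1 + 2 = 6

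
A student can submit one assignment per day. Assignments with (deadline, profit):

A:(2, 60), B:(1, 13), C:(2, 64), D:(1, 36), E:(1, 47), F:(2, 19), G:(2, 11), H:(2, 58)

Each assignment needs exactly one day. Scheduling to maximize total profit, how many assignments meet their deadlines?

Profit order: C=64 A=60 H=58 E=47 D=36 F=19 B=13 G=11
Assign: C→slot 2, A→slot 1, H skipped, E skipped, D skipped, F skipped, B skipped, G skipped.
Slots: [1:A] [2:C]
2 of 8 scheduled.

2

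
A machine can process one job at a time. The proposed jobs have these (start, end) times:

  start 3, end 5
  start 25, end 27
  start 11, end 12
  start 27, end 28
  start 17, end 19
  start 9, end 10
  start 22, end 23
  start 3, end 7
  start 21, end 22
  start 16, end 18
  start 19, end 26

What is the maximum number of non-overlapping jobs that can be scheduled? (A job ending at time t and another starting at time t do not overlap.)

8

Greedy by earliest finish: after sorting by end time, pick each interval compatible with the last pick.
By end time: (3,5), (3,7), (9,10), (11,12), (16,18), (17,19), (21,22), (22,23), (19,26), (25,27), (27,28).
Pick (3,5); next start ≥ 5 → (9,10); next start ≥ 10 → (11,12); next start ≥ 12 → (16,18); next start ≥ 18 → (21,22); next start ≥ 22 → (22,23); next start ≥ 23 → (25,27); next start ≥ 27 → (27,28).
Selected 8 jobs.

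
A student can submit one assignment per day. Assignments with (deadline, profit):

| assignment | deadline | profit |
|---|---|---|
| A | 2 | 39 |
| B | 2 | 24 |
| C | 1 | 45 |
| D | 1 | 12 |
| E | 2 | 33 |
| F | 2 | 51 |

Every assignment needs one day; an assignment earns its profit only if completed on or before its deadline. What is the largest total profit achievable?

96

Sort by profit descending; place each in the latest free slot ≤ its deadline.
Profit order: F=51 C=45 A=39 E=33 B=24 D=12
Assign: F→slot 2, C→slot 1, A skipped, E skipped, B skipped, D skipped.
Slots: [1:C] [2:F]
Profit = 45 + 51 = 96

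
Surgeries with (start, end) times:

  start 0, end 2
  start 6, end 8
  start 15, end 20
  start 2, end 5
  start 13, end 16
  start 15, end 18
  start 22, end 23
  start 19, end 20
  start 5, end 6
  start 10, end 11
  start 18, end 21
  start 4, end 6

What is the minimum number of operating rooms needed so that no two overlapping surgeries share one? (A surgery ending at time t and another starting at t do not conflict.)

3

The answer is the maximum number of intervals overlapping at any instant.
starts: [0, 2, 4, 5, 6, 10, 13, 15, 15, 18, 19, 22]
ends:   [2, 5, 6, 6, 8, 11, 16, 18, 20, 20, 21, 23]
s0→1 e2→0 s2→1 s4→2 e5→1 s5→2 e6→1 e6→0 s6→1 e8→0 s10→1 e11→0 s13→1 s15→2 s15→3  — peak 3.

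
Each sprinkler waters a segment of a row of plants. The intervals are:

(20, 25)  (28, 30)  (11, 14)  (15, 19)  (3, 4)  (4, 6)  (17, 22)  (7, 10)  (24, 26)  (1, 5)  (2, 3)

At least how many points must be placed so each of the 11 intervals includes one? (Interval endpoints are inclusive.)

7

Sort by right endpoint; whenever an interval is uncovered, place a point at its right end.
Sorted: [2,3] [3,4] [1,5] [4,6] [7,10] [11,14] [15,19] [17,22] [20,25] [24,26] [28,30]
{[2,3],[3,4],[1,5]} hit by 3; {[4,6]} hit by 6; {[7,10]} hit by 10; {[11,14]} hit by 14; {[15,19],[17,22]} hit by 19; {[20,25],[24,26]} hit by 25; {[28,30]} hit by 30.
Points: 3, 6, 10, 14, 19, 25, 30 (7 total).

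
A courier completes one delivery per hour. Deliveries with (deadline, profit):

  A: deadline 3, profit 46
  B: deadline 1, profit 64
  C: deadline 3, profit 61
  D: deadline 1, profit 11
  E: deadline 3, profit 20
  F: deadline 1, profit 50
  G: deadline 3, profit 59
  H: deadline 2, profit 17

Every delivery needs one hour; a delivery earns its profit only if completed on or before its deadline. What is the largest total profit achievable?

Take jobs in profit order; each goes to the latest open slot no later than its deadline.
By profit: B(d1,64), C(d3,61), G(d3,59), F(d1,50), A(d3,46), E(d3,20), H(d2,17), D(d1,11)
B→slot 1; C→slot 3; G→slot 2; F skipped; A skipped; E skipped; H skipped; D skipped.
Profit = 64 + 59 + 61 = 184

184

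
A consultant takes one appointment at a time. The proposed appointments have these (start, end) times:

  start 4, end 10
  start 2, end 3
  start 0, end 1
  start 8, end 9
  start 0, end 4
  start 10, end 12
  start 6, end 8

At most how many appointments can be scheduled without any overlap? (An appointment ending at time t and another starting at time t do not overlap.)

Order by finish time; keep every interval that doesn't clash with the previous kept one.
By end time: (0,1), (2,3), (0,4), (6,8), (8,9), (4,10), (10,12).
Pick (0,1); next start ≥ 1 → (2,3); next start ≥ 3 → (6,8); next start ≥ 8 → (8,9); next start ≥ 9 → (10,12).
Selected 5 appointments.

5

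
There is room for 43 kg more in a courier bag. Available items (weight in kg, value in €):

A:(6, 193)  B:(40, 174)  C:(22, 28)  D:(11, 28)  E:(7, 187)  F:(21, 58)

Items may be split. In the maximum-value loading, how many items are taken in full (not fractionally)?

2

Order: A (193/6=32.17) > E (187/7=26.71) > B (174/40=4.35) > F (58/21=2.76) > D (28/11=2.55) > C (28/22=1.27)
Fill: take A (6 @ 193) → take E (7 @ 187) → take 30/40 of B → 130.50; 43/43 used.
2 item(s) taken whole; one partial (take 30/40 of B).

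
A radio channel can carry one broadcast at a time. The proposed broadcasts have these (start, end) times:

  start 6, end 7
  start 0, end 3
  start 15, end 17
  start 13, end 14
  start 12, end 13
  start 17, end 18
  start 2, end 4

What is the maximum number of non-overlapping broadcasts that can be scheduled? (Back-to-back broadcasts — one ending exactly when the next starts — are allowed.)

6

Greedy by earliest finish: after sorting by end time, pick each interval compatible with the last pick.
By end time: (0,3), (2,4), (6,7), (12,13), (13,14), (15,17), (17,18).
Pick (0,3); next start ≥ 3 → (6,7); next start ≥ 7 → (12,13); next start ≥ 13 → (13,14); next start ≥ 14 → (15,17); next start ≥ 17 → (17,18).
Selected 6 broadcasts.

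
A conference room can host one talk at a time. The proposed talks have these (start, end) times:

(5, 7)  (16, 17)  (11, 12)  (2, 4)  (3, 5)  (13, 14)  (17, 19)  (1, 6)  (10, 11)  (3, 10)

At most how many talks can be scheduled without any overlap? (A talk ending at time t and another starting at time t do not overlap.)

7

By end time: (2,4), (3,5), (1,6), (5,7), (3,10), (10,11), (11,12), (13,14), (16,17), (17,19).
Pick (2,4); next start ≥ 4 → (5,7); next start ≥ 7 → (10,11); next start ≥ 11 → (11,12); next start ≥ 12 → (13,14); next start ≥ 14 → (16,17); next start ≥ 17 → (17,19).
Selected 7 talks.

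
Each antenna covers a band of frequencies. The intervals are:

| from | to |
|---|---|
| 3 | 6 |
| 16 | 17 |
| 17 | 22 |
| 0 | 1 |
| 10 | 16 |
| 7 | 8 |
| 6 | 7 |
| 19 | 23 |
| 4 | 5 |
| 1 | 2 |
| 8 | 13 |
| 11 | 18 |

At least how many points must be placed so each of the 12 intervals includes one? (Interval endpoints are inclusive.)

6

Process intervals by earliest right end; each time one isn't hit yet, stab at its right endpoint.
By right end: [0,1]  [1,2]  [4,5]  [3,6]  [6,7]  [7,8]  [8,13]  [10,16]  [16,17]  [11,18]  [17,22]  [19,23]
[0,1] uncovered → point at 1; [4,5] uncovered → point at 5; [6,7] uncovered → point at 7; [8,13] uncovered → point at 13; [16,17] uncovered → point at 17; [19,23] uncovered → point at 23.
Points: 1, 5, 7, 13, 17, 23 (6 total).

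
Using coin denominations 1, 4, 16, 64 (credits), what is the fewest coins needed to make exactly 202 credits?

Use the largest denomination that fits, subtract, and repeat.
202 = 3×64 + 2×4 + 2×1
Total coins = 3 + 2 + 2 = 7

7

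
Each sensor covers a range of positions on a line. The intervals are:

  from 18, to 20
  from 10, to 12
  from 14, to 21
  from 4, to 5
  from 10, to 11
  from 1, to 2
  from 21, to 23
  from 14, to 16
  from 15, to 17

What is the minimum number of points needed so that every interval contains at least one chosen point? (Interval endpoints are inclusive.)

6

Sort by right endpoint; whenever an interval is uncovered, place a point at its right end.
By right end: [1,2]  [4,5]  [10,11]  [10,12]  [14,16]  [15,17]  [18,20]  [14,21]  [21,23]
[1,2] uncovered → point at 2; [4,5] uncovered → point at 5; [10,11] uncovered → point at 11; [14,16] uncovered → point at 16; [18,20] uncovered → point at 20; [21,23] uncovered → point at 23.
Points: 2, 5, 11, 16, 20, 23 (6 total).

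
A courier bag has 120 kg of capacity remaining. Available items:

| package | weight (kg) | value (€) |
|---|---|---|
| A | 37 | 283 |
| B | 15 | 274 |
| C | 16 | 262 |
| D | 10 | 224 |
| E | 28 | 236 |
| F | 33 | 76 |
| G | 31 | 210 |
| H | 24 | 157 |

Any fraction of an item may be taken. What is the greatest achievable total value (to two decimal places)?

Sort by value per unit weight and fill in that order.
Order: D (224/10=22.40) > B (274/15=18.27) > C (262/16=16.38) > E (236/28=8.43) > A (283/37=7.65) > G (210/31=6.77) > H (157/24=6.54) > F (76/33=2.30)
Fill: take D (10 @ 224) → take B (15 @ 274) → take C (16 @ 262) → take E (28 @ 236) → take A (37 @ 283) → take 14/31 of G → 94.84; 120/120 used.
Total value = 1373.84

1373.84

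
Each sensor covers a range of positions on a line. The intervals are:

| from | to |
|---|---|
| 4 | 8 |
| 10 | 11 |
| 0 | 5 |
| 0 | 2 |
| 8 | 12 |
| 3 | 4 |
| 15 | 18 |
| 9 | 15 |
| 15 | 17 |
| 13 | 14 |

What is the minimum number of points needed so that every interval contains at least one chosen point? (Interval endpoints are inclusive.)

5

Sort by right endpoint; whenever an interval is uncovered, place a point at its right end.
By right end: [0,2]  [3,4]  [0,5]  [4,8]  [10,11]  [8,12]  [13,14]  [9,15]  [15,17]  [15,18]
[0,2] uncovered → point at 2; [3,4] uncovered → point at 4; [10,11] uncovered → point at 11; [13,14] uncovered → point at 14; [15,17] uncovered → point at 17.
Points: 2, 4, 11, 14, 17 (5 total).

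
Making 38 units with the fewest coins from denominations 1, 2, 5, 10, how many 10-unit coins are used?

Use the largest denomination that fits, subtract, and repeat.
38 = 3×10 + 1×5 + 1×2 + 1×1
Count of 10: 3

3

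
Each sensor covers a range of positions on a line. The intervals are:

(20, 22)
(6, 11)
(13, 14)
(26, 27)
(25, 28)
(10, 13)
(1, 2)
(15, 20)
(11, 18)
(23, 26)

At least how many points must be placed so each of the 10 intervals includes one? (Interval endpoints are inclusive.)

5

Process intervals by earliest right end; each time one isn't hit yet, stab at its right endpoint.
Sorted: [1,2] [6,11] [10,13] [13,14] [11,18] [15,20] [20,22] [23,26] [26,27] [25,28]
{[1,2]} hit by 2; {[6,11],[10,13]} hit by 11; {[13,14],[11,18]} hit by 14; {[15,20],[20,22]} hit by 20; {[23,26],[26,27],[25,28]} hit by 26.
Points: 2, 11, 14, 20, 26 (5 total).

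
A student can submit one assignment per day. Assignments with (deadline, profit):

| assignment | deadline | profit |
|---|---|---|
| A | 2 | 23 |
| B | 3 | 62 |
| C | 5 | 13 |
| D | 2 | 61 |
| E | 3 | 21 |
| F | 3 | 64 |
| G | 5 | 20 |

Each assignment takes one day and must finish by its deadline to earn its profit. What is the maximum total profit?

220

By profit: F(d3,64), B(d3,62), D(d2,61), A(d2,23), E(d3,21), G(d5,20), C(d5,13)
F→slot 3; B→slot 2; D→slot 1; A skipped; E skipped; G→slot 5; C→slot 4.
Profit = 61 + 62 + 64 + 13 + 20 = 220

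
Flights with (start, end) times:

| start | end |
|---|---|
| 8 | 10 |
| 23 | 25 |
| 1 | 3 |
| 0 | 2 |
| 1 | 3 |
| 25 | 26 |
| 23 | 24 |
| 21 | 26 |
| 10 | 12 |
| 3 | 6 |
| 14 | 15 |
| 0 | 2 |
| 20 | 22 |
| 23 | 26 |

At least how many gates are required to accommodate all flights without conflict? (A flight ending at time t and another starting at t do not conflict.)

Count concurrent intervals with a sweep; the peak is the room count.
starts: [0, 0, 1, 1, 3, 8, 10, 14, 20, 21, 23, 23, 23, 25]
ends:   [2, 2, 3, 3, 6, 10, 12, 15, 22, 24, 25, 26, 26, 26]
s0→1 s0→2 s1→3 s1→4  — peak 4.

4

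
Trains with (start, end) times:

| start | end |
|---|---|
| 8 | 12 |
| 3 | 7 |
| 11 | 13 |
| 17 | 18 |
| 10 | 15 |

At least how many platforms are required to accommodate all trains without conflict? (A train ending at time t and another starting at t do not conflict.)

3

starts: [3, 8, 10, 11, 17]
ends:   [7, 12, 13, 15, 18]
s3→1 e7→0 s8→1 s10→2 s11→3  — peak 3.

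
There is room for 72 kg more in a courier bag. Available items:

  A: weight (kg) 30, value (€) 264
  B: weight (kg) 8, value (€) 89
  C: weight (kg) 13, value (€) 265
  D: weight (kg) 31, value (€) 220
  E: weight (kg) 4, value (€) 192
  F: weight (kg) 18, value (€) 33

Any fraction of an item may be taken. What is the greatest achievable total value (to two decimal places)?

Sort by value per unit weight and fill in that order.
Ratios (sorted): E 48.00, C 20.38, B 11.12, A 8.80, D 7.10, F 1.83
take E (4 @ 192); take C (13 @ 265); take B (8 @ 89); take A (30 @ 264); take 17/31 of D → 120.65. Capacity used 72/72.
Total value = 930.65

930.65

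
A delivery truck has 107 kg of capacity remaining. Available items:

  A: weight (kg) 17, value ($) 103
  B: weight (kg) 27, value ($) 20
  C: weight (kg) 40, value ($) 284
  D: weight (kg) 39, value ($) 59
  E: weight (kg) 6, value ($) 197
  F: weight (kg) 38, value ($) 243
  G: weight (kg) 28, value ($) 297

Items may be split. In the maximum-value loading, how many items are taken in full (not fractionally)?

Greedy by value/weight ratio, highest first.
Ratios (sorted): E 32.83, G 10.61, C 7.10, F 6.39, A 6.06, D 1.51, B 0.74
take E (6 @ 197); take G (28 @ 297); take C (40 @ 284); take 33/38 of F → 211.03. Capacity used 107/107.
3 item(s) taken whole; one partial (take 33/38 of F).

3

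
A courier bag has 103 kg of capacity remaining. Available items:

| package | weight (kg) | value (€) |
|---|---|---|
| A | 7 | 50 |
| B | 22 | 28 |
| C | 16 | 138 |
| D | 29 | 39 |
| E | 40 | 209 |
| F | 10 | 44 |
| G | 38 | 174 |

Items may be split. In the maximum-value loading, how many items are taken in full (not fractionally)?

Greedy by value/weight ratio, highest first.
Ratios (sorted): C 8.62, A 7.14, E 5.22, G 4.58, F 4.40, D 1.34, B 1.27
take C (16 @ 138); take A (7 @ 50); take E (40 @ 209); take G (38 @ 174); take 2/10 of F → 8.80. Capacity used 103/103.
4 item(s) taken whole; one partial (take 2/10 of F).

4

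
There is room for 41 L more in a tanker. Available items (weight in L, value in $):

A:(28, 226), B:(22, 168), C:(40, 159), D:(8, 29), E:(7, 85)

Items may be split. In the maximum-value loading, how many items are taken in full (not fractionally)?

2

Order: E (85/7=12.14) > A (226/28=8.07) > B (168/22=7.64) > C (159/40=3.98) > D (29/8=3.62)
Fill: take E (7 @ 85) → take A (28 @ 226) → take 6/22 of B → 45.82; 41/41 used.
2 item(s) taken whole; one partial (take 6/22 of B).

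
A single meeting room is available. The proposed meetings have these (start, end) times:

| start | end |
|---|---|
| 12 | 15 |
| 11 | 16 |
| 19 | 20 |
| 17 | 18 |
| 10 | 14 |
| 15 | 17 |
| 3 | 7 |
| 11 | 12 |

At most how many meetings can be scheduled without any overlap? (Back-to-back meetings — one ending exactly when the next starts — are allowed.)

6

By end time: (3,7), (11,12), (10,14), (12,15), (11,16), (15,17), (17,18), (19,20).
Pick (3,7); next start ≥ 7 → (11,12); next start ≥ 12 → (12,15); next start ≥ 15 → (15,17); next start ≥ 17 → (17,18); next start ≥ 18 → (19,20).
Selected 6 meetings.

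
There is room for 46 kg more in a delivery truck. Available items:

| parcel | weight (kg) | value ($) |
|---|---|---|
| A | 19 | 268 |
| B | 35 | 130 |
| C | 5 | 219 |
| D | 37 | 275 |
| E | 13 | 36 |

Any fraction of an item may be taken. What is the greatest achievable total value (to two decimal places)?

Ratios (sorted): C 43.80, A 14.11, D 7.43, B 3.71, E 2.77
take C (5 @ 219); take A (19 @ 268); take 22/37 of D → 163.51. Capacity used 46/46.
Total value = 650.51

650.51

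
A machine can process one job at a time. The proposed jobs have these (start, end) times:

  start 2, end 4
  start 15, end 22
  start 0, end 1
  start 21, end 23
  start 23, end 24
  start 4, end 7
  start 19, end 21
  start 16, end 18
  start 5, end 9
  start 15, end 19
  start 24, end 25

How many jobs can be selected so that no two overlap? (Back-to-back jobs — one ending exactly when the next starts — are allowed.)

Order by finish time; keep every interval that doesn't clash with the previous kept one.
By end time: (0,1), (2,4), (4,7), (5,9), (16,18), (15,19), (19,21), (15,22), (21,23), (23,24), (24,25).
Pick (0,1); next start ≥ 1 → (2,4); next start ≥ 4 → (4,7); next start ≥ 7 → (16,18); next start ≥ 18 → (19,21); next start ≥ 21 → (21,23); next start ≥ 23 → (23,24); next start ≥ 24 → (24,25).
Selected 8 jobs.

8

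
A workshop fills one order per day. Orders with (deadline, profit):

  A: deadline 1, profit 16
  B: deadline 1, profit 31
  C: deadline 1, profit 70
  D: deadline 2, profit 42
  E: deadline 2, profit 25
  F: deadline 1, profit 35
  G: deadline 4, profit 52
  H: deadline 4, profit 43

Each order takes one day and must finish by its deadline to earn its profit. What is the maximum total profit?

Take jobs in profit order; each goes to the latest open slot no later than its deadline.
By profit: C(d1,70), G(d4,52), H(d4,43), D(d2,42), F(d1,35), B(d1,31), E(d2,25), A(d1,16)
C→slot 1; G→slot 4; H→slot 3; D→slot 2; F skipped; B skipped; E skipped; A skipped.
Profit = 70 + 42 + 43 + 52 = 207

207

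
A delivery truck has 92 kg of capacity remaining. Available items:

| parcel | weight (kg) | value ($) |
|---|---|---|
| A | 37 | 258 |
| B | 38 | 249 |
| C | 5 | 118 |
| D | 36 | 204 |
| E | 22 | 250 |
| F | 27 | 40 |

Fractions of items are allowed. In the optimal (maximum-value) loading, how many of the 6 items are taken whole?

Ratios (sorted): C 23.60, E 11.36, A 6.97, B 6.55, D 5.67, F 1.48
take C (5 @ 118); take E (22 @ 250); take A (37 @ 258); take 28/38 of B → 183.47. Capacity used 92/92.
3 item(s) taken whole; one partial (take 28/38 of B).

3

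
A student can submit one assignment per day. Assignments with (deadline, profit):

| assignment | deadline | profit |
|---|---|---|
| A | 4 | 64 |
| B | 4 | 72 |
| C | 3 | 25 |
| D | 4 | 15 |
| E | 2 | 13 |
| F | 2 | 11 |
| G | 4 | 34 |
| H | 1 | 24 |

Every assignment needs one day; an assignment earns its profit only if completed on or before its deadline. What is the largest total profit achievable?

195

Sort by profit descending; place each in the latest free slot ≤ its deadline.
Profit order: B=72 A=64 G=34 C=25 H=24 D=15 E=13 F=11
Assign: B→slot 4, A→slot 3, G→slot 2, C→slot 1, H skipped, D skipped, E skipped, F skipped.
Slots: [1:C] [2:G] [3:A] [4:B]
Profit = 25 + 34 + 64 + 72 = 195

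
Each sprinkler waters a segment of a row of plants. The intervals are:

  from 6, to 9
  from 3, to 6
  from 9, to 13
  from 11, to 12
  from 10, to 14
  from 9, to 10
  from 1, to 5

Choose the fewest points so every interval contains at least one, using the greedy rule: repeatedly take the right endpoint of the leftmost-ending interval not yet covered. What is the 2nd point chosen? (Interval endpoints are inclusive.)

Sort by right endpoint; whenever an interval is uncovered, place a point at its right end.
Sorted: [1,5] [3,6] [6,9] [9,10] [11,12] [9,13] [10,14]
{[1,5],[3,6]} hit by 5; {[6,9],[9,10]} hit by 9; {[11,12],[9,13],[10,14]} hit by 12.
Points: 5, 9, 12 (3 total).

9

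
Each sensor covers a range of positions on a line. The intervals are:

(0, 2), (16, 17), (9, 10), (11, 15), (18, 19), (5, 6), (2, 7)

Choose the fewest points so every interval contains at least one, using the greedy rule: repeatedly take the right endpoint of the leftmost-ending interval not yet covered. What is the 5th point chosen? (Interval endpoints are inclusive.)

Sorted: [0,2] [5,6] [2,7] [9,10] [11,15] [16,17] [18,19]
{[0,2]} hit by 2; {[5,6],[2,7]} hit by 6; {[9,10]} hit by 10; {[11,15]} hit by 15; {[16,17]} hit by 17; {[18,19]} hit by 19.
Points: 2, 6, 10, 15, 17, 19 (6 total).

17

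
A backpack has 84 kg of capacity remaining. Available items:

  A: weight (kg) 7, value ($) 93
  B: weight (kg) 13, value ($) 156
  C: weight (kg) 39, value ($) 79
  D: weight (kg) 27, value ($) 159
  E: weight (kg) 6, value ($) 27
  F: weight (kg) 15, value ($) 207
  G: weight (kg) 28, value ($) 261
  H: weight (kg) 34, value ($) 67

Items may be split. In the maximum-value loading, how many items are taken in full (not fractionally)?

Sort by value per unit weight and fill in that order.
Ratios (sorted): F 13.80, A 13.29, B 12.00, G 9.32, D 5.89, E 4.50, C 2.03, H 1.97
take F (15 @ 207); take A (7 @ 93); take B (13 @ 156); take G (28 @ 261); take 21/27 of D → 123.67. Capacity used 84/84.
4 item(s) taken whole; one partial (take 21/27 of D).

4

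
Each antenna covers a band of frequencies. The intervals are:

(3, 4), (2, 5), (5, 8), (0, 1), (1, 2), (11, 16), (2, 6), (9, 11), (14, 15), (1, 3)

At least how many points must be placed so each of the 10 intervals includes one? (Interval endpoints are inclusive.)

5

By right end: [0,1]  [1,2]  [1,3]  [3,4]  [2,5]  [2,6]  [5,8]  [9,11]  [14,15]  [11,16]
[0,1] uncovered → point at 1; [3,4] uncovered → point at 4; [5,8] uncovered → point at 8; [9,11] uncovered → point at 11; [14,15] uncovered → point at 15.
Points: 1, 4, 8, 11, 15 (5 total).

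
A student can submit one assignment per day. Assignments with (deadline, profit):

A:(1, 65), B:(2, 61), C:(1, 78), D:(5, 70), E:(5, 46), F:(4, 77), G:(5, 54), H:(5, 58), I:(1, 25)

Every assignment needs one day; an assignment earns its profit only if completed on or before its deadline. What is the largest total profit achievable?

344

Sort by profit descending; place each in the latest free slot ≤ its deadline.
Profit order: C=78 F=77 D=70 A=65 B=61 H=58 G=54 E=46 I=25
Assign: C→slot 1, F→slot 4, D→slot 5, A skipped, B→slot 2, H→slot 3, G skipped, E skipped, I skipped.
Slots: [1:C] [2:B] [3:H] [4:F] [5:D]
Profit = 78 + 61 + 58 + 77 + 70 = 344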